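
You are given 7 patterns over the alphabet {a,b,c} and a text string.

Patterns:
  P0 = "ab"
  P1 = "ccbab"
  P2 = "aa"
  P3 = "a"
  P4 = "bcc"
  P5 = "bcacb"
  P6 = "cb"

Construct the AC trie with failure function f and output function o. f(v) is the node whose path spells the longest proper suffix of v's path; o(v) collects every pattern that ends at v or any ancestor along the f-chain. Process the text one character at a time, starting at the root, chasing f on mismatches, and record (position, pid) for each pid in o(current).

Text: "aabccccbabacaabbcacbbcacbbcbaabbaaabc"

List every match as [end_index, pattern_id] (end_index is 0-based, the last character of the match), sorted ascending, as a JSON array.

Build automaton:
Trie nodes:
  n0 'ε': a→1 b→9 c→3
  n1 'a': a→8 b→2  ←P3
  n2 'ab': ·  ←P0
  n3 'c': b→15 c→4
  n4 'cc': b→5
  n5 'ccb': a→6
  n6 'ccba': b→7
  n7 'ccbab': ·  ←P1
  n8 'aa': ·  ←P2
  n9 'b': c→10
  n10 'bc': a→12 c→11
  n11 'bcc': ·  ←P4
  n12 'bca': c→13
  n13 'bcac': b→14
  n14 'bcacb': ·  ←P5
  n15 'cb': ·  ←P6

BFS fail/out derivation:
  fail(1) 'a': from fail(0)=0 chase 'a': 0 ⇒ 0;  out={3}∪out(0)={3}
  fail(3) 'c': from fail(0)=0 chase 'c': 0 ⇒ 0;  out=∅∪out(0)=∅
  fail(9) 'b': from fail(0)=0 chase 'b': 0 ⇒ 0;  out=∅∪out(0)=∅
  fail(2) 'ab': from fail(1)=0 chase 'b': 0 ⇒ 9;  out={0}∪out(9)={0}
  fail(4) 'cc': from fail(3)=0 chase 'c': 0 ⇒ 3;  out=∅∪out(3)=∅
  fail(8) 'aa': from fail(1)=0 chase 'a': 0 ⇒ 1;  out={2}∪out(1)={2,3}
  fail(10) 'bc': from fail(9)=0 chase 'c': 0 ⇒ 3;  out=∅∪out(3)=∅
  fail(15) 'cb': from fail(3)=0 chase 'b': 0 ⇒ 9;  out={6}∪out(9)={6}
  fail(5) 'ccb': from fail(4)=3 chase 'b': 3 ⇒ 15;  out=∅∪out(15)={6}
  fail(11) 'bcc': from fail(10)=3 chase 'c': 3 ⇒ 4;  out={4}∪out(4)={4}
  fail(12) 'bca': from fail(10)=3 chase 'a': 3→0 ⇒ 1;  out=∅∪out(1)={3}
  fail(6) 'ccba': from fail(5)=15 chase 'a': 15→9→0 ⇒ 1;  out=∅∪out(1)={3}
  fail(13) 'bcac': from fail(12)=1 chase 'c': 1→0 ⇒ 3;  out=∅∪out(3)=∅
  fail(7) 'ccbab': from fail(6)=1 chase 'b': 1 ⇒ 2;  out={1}∪out(2)={0,1}
  fail(14) 'bcacb': from fail(13)=3 chase 'b': 3 ⇒ 15;  out={5}∪out(15)={5,6}

Scan:
[0] read 'a'  n0⇒n1  → match P3@[0:0]
[1] read 'a'  n1⇒n8  → match P2@[0:1],P3@[1:1]
[2] read 'b'  n8⇒n2 (via fail)  → match P0@[1:2]
[3] read 'c'  n2⇒n10 (via fail)
[4] read 'c'  n10⇒n11  → match P4@[2:4]
[5] read 'c'  n11⇒n4 (via fail)
[6] read 'c'  n4⇒n4 (via fail)
[7] read 'b'  n4⇒n5  → match P6@[6:7]
[8] read 'a'  n5⇒n6  → match P3@[8:8]
[9] read 'b'  n6⇒n7  → match P0@[8:9],P1@[5:9]
[10] read 'a'  n7⇒n1 (via fail)  → match P3@[10:10]
[11] read 'c'  n1⇒n3 (via fail)
[12] read 'a'  n3⇒n1 (via fail)  → match P3@[12:12]
[13] read 'a'  n1⇒n8  → match P2@[12:13],P3@[13:13]
[14] read 'b'  n8⇒n2 (via fail)  → match P0@[13:14]
[15] read 'b'  n2⇒n9 (via fail)
[16] read 'c'  n9⇒n10
[17] read 'a'  n10⇒n12  → match P3@[17:17]
[18] read 'c'  n12⇒n13
[19] read 'b'  n13⇒n14  → match P5@[15:19],P6@[18:19]
[20] read 'b'  n14⇒n9 (via fail)
[21] read 'c'  n9⇒n10
[22] read 'a'  n10⇒n12  → match P3@[22:22]
[23] read 'c'  n12⇒n13
[24] read 'b'  n13⇒n14  → match P5@[20:24],P6@[23:24]
[25] read 'b'  n14⇒n9 (via fail)
[26] read 'c'  n9⇒n10
[27] read 'b'  n10⇒n15 (via fail)  → match P6@[26:27]
[28] read 'a'  n15⇒n1 (via fail)  → match P3@[28:28]
[29] read 'a'  n1⇒n8  → match P2@[28:29],P3@[29:29]
[30] read 'b'  n8⇒n2 (via fail)  → match P0@[29:30]
[31] read 'b'  n2⇒n9 (via fail)
[32] read 'a'  n9⇒n1 (via fail)  → match P3@[32:32]
[33] read 'a'  n1⇒n8  → match P2@[32:33],P3@[33:33]
[34] read 'a'  n8⇒n8 (via fail)  → match P2@[33:34],P3@[34:34]
[35] read 'b'  n8⇒n2 (via fail)  → match P0@[34:35]
[36] read 'c'  n2⇒n10 (via fail)

Matches: [[0,3],[1,2],[1,3],[2,0],[4,4],[7,6],[8,3],[9,0],[9,1],[10,3],[12,3],[13,2],[13,3],[14,0],[17,3],[19,5],[19,6],[22,3],[24,5],[24,6],[27,6],[28,3],[29,2],[29,3],[30,0],[32,3],[33,2],[33,3],[34,2],[34,3],[35,0]]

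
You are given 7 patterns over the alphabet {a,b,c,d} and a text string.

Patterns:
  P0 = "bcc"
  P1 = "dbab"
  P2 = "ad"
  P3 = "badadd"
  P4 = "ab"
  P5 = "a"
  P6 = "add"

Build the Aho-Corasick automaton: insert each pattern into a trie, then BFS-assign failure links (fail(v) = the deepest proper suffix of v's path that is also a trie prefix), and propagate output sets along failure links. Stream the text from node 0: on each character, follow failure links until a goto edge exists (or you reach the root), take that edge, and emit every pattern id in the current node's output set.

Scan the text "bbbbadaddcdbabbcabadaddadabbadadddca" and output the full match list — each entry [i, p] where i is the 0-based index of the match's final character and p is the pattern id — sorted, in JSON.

Build automaton:
Trie (insert patterns):
  0='ε' goto a→8 b→1 d→4
  1='b' goto a→10 c→2
  2='bc' goto c→3
  3='bcc' goto ·  [P0 ends]
  4='d' goto b→5
  5='db' goto a→6
  6='dba' goto b→7
  7='dbab' goto ·  [P1 ends]
  8='a' goto b→15 d→9  [P5 ends]
  9='ad' goto d→16  [P2 ends]
  10='ba' goto d→11
  11='bad' goto a→12
  12='bada' goto d→13
  13='badad' goto d→14
  14='badadd' goto ·  [P3 ends]
  15='ab' goto ·  [P4 ends]
  16='add' goto ·  [P6 ends]

BFS fail/out derivation:
  fail(1) 'b': from fail(0)=0 chase 'b': 0 ⇒ 0;  out=∅∪out(0)=∅
  fail(4) 'd': from fail(0)=0 chase 'd': 0 ⇒ 0;  out=∅∪out(0)=∅
  fail(8) 'a': from fail(0)=0 chase 'a': 0 ⇒ 0;  out={5}∪out(0)={5}
  fail(2) 'bc': from fail(1)=0 chase 'c': 0 ⇒ 0;  out=∅∪out(0)=∅
  fail(5) 'db': from fail(4)=0 chase 'b': 0 ⇒ 1;  out=∅∪out(1)=∅
  fail(9) 'ad': from fail(8)=0 chase 'd': 0 ⇒ 4;  out={2}∪out(4)={2}
  fail(10) 'ba': from fail(1)=0 chase 'a': 0 ⇒ 8;  out=∅∪out(8)={5}
  fail(15) 'ab': from fail(8)=0 chase 'b': 0 ⇒ 1;  out={4}∪out(1)={4}
  fail(3) 'bcc': from fail(2)=0 chase 'c': 0 ⇒ 0;  out={0}∪out(0)={0}
  fail(6) 'dba': from fail(5)=1 chase 'a': 1 ⇒ 10;  out=∅∪out(10)={5}
  fail(11) 'bad': from fail(10)=8 chase 'd': 8 ⇒ 9;  out=∅∪out(9)={2}
  fail(16) 'add': from fail(9)=4 chase 'd': 4→0 ⇒ 4;  out={6}∪out(4)={6}
  fail(7) 'dbab': from fail(6)=10 chase 'b': 10→8 ⇒ 15;  out={1}∪out(15)={1,4}
  fail(12) 'bada': from fail(11)=9 chase 'a': 9→4→0 ⇒ 8;  out=∅∪out(8)={5}
  fail(13) 'badad': from fail(12)=8 chase 'd': 8 ⇒ 9;  out=∅∪out(9)={2}
  fail(14) 'badadd': from fail(13)=9 chase 'd': 9 ⇒ 16;  out={3}∪out(16)={3,6}

Text stream:
pos 0 'b': at 1
pos 1 'b': at 1 (fail-walked)
pos 2 'b': at 1 (fail-walked)
pos 3 'b': at 1 (fail-walked)
pos 4 'a': at 10  → match P5@[4:4]
pos 5 'd': at 11  → match P2@[4:5]
pos 6 'a': at 12  → match P5@[6:6]
pos 7 'd': at 13  → match P2@[6:7]
pos 8 'd': at 14  → match P3@[3:8],P6@[6:8]
pos 9 'c': at 0 (fail-walked)
pos 10 'd': at 4
pos 11 'b': at 5
pos 12 'a': at 6  → match P5@[12:12]
pos 13 'b': at 7  → match P1@[10:13],P4@[12:13]
pos 14 'b': at 1 (fail-walked)
pos 15 'c': at 2
pos 16 'a': at 8 (fail-walked)  → match P5@[16:16]
pos 17 'b': at 15  → match P4@[16:17]
pos 18 'a': at 10 (fail-walked)  → match P5@[18:18]
pos 19 'd': at 11  → match P2@[18:19]
pos 20 'a': at 12  → match P5@[20:20]
pos 21 'd': at 13  → match P2@[20:21]
pos 22 'd': at 14  → match P3@[17:22],P6@[20:22]
pos 23 'a': at 8 (fail-walked)  → match P5@[23:23]
pos 24 'd': at 9  → match P2@[23:24]
pos 25 'a': at 8 (fail-walked)  → match P5@[25:25]
pos 26 'b': at 15  → match P4@[25:26]
pos 27 'b': at 1 (fail-walked)
pos 28 'a': at 10  → match P5@[28:28]
pos 29 'd': at 11  → match P2@[28:29]
pos 30 'a': at 12  → match P5@[30:30]
pos 31 'd': at 13  → match P2@[30:31]
pos 32 'd': at 14  → match P3@[27:32],P6@[30:32]
pos 33 'd': at 4 (fail-walked)
pos 34 'c': at 0 (fail-walked)
pos 35 'a': at 8  → match P5@[35:35]

Result: [[4,5],[5,2],[6,5],[7,2],[8,3],[8,6],[12,5],[13,1],[13,4],[16,5],[17,4],[18,5],[19,2],[20,5],[21,2],[22,3],[22,6],[23,5],[24,2],[25,5],[26,4],[28,5],[29,2],[30,5],[31,2],[32,3],[32,6],[35,5]]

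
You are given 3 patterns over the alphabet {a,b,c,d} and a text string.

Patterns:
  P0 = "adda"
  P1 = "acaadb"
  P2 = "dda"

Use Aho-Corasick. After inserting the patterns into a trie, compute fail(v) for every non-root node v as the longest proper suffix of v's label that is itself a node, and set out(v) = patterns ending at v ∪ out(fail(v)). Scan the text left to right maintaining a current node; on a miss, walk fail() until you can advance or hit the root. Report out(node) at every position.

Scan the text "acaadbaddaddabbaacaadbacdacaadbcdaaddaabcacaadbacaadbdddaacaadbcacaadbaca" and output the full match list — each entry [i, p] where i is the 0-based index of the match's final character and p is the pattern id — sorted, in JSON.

Construct AC machine:
Trie (insert patterns):
  n0 'ε': a→1 d→10
  n1 'a': c→5 d→2
  n2 'ad': d→3
  n3 'add': a→4
  n4 'adda': ·  ←P0
  n5 'ac': a→6
  n6 'aca': a→7
  n7 'acaa': d→8
  n8 'acaad': b→9
  n9 'acaadb': ·  ←P1
  n10 'd': d→11
  n11 'dd': a→12
  n12 'dda': ·  ←P2

Failure links (BFS by depth):
  fail(1) 'a': from fail(0)=0 chase 'a': 0 ⇒ 0;  out=∅∪out(0)=∅
  fail(10) 'd': from fail(0)=0 chase 'd': 0 ⇒ 0;  out=∅∪out(0)=∅
  fail(2) 'ad': from fail(1)=0 chase 'd': 0 ⇒ 10;  out=∅∪out(10)=∅
  fail(5) 'ac': from fail(1)=0 chase 'c': 0 ⇒ 0;  out=∅∪out(0)=∅
  fail(11) 'dd': from fail(10)=0 chase 'd': 0 ⇒ 10;  out=∅∪out(10)=∅
  fail(3) 'add': from fail(2)=10 chase 'd': 10 ⇒ 11;  out=∅∪out(11)=∅
  fail(6) 'aca': from fail(5)=0 chase 'a': 0 ⇒ 1;  out=∅∪out(1)=∅
  fail(12) 'dda': from fail(11)=10 chase 'a': 10→0 ⇒ 1;  out={2}∪out(1)={2}
  fail(4) 'adda': from fail(3)=11 chase 'a': 11 ⇒ 12;  out={0}∪out(12)={0,2}
  fail(7) 'acaa': from fail(6)=1 chase 'a': 1→0 ⇒ 1;  out=∅∪out(1)=∅
  fail(8) 'acaad': from fail(7)=1 chase 'd': 1 ⇒ 2;  out=∅∪out(2)=∅
  fail(9) 'acaadb': from fail(8)=2 chase 'b': 2→10→0 ⇒ 0;  out={1}∪out(0)={1}

Scan:
pos 0 'a': at 1
pos 1 'c': at 5
pos 2 'a': at 6
pos 3 'a': at 7
pos 4 'd': at 8
pos 5 'b': at 9  emit P1@[0:5]
pos 6 'a': at 1 ·f
pos 7 'd': at 2
pos 8 'd': at 3
pos 9 'a': at 4  emit P0@[6:9],P2@[7:9]
pos 10 'd': at 2 ·f
pos 11 'd': at 3
pos 12 'a': at 4  emit P0@[9:12],P2@[10:12]
pos 13 'b': at 0 ·f
pos 14 'b': at 0
pos 15 'a': at 1
pos 16 'a': at 1 ·f
pos 17 'c': at 5
pos 18 'a': at 6
pos 19 'a': at 7
pos 20 'd': at 8
pos 21 'b': at 9  emit P1@[16:21]
pos 22 'a': at 1 ·f
pos 23 'c': at 5
pos 24 'd': at 10 ·f
pos 25 'a': at 1 ·f
pos 26 'c': at 5
pos 27 'a': at 6
pos 28 'a': at 7
pos 29 'd': at 8
pos 30 'b': at 9  emit P1@[25:30]
pos 31 'c': at 0 ·f
pos 32 'd': at 10
pos 33 'a': at 1 ·f
pos 34 'a': at 1 ·f
pos 35 'd': at 2
pos 36 'd': at 3
pos 37 'a': at 4  emit P0@[34:37],P2@[35:37]
pos 38 'a': at 1 ·f
pos 39 'b': at 0 ·f
pos 40 'c': at 0
pos 41 'a': at 1
pos 42 'c': at 5
pos 43 'a': at 6
pos 44 'a': at 7
pos 45 'd': at 8
pos 46 'b': at 9  emit P1@[41:46]
pos 47 'a': at 1 ·f
pos 48 'c': at 5
pos 49 'a': at 6
pos 50 'a': at 7
pos 51 'd': at 8
pos 52 'b': at 9  emit P1@[47:52]
pos 53 'd': at 10 ·f
pos 54 'd': at 11
pos 55 'd': at 11 ·f
pos 56 'a': at 12  emit P2@[54:56]
pos 57 'a': at 1 ·f
pos 58 'c': at 5
pos 59 'a': at 6
pos 60 'a': at 7
pos 61 'd': at 8
pos 62 'b': at 9  emit P1@[57:62]
pos 63 'c': at 0 ·f
pos 64 'a': at 1
pos 65 'c': at 5
pos 66 'a': at 6
pos 67 'a': at 7
pos 68 'd': at 8
pos 69 'b': at 9  emit P1@[64:69]
pos 70 'a': at 1 ·f
pos 71 'c': at 5
pos 72 'a': at 6

Result: [[5,1],[9,0],[9,2],[12,0],[12,2],[21,1],[30,1],[37,0],[37,2],[46,1],[52,1],[56,2],[62,1],[69,1]]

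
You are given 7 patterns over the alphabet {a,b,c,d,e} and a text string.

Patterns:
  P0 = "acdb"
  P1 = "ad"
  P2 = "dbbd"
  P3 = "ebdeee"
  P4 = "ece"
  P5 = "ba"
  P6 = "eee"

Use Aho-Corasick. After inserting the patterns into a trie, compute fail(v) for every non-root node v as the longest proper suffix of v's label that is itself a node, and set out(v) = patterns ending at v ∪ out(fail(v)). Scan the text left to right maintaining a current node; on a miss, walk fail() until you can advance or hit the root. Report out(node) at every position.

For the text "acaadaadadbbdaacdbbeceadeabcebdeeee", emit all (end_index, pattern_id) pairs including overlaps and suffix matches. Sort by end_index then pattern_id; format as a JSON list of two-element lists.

Build automaton:
Trie (insert patterns):
  n0 'ε': a→1 b→18 d→6 e→10
  n1 'a': c→2 d→5
  n2 'ac': d→3
  n3 'acd': b→4
  n4 'acdb': ·  ←P0
  n5 'ad': ·  ←P1
  n6 'd': b→7
  n7 'db': b→8
  n8 'dbb': d→9
  n9 'dbbd': ·  ←P2
  n10 'e': b→11 c→16 e→20
  n11 'eb': d→12
  n12 'ebd': e→13
  n13 'ebde': e→14
  n14 'ebdee': e→15
  n15 'ebdeee': ·  ←P3
  n16 'ec': e→17
  n17 'ece': ·  ←P4
  n18 'b': a→19
  n19 'ba': ·  ←P5
  n20 'ee': e→21
  n21 'eee': ·  ←P6

Failure links (BFS by depth):
  n1('a'): parent n0 fail=0; on 'a' 0 → fail=0;  out ∅∪∅=∅
  n6('d'): parent n0 fail=0; on 'd' 0 → fail=0;  out ∅∪∅=∅
  n10('e'): parent n0 fail=0; on 'e' 0 → fail=0;  out ∅∪∅=∅
  n18('b'): parent n0 fail=0; on 'b' 0 → fail=0;  out ∅∪∅=∅
  n2('ac'): parent n1 fail=0; on 'c' 0 → fail=0;  out ∅∪∅=∅
  n5('ad'): parent n1 fail=0; on 'd' 0 → fail=6;  out {1}∪∅={1}
  n7('db'): parent n6 fail=0; on 'b' 0 → fail=18;  out ∅∪∅=∅
  n11('eb'): parent n10 fail=0; on 'b' 0 → fail=18;  out ∅∪∅=∅
  n16('ec'): parent n10 fail=0; on 'c' 0 → fail=0;  out ∅∪∅=∅
  n19('ba'): parent n18 fail=0; on 'a' 0 → fail=1;  out {5}∪∅={5}
  n20('ee'): parent n10 fail=0; on 'e' 0 → fail=10;  out ∅∪∅=∅
  n3('acd'): parent n2 fail=0; on 'd' 0 → fail=6;  out ∅∪∅=∅
  n8('dbb'): parent n7 fail=18; on 'b' 18→0 → fail=18;  out ∅∪∅=∅
  n12('ebd'): parent n11 fail=18; on 'd' 18→0 → fail=6;  out ∅∪∅=∅
  n17('ece'): parent n16 fail=0; on 'e' 0 → fail=10;  out {4}∪∅={4}
  n21('eee'): parent n20 fail=10; on 'e' 10 → fail=20;  out {6}∪∅={6}
  n4('acdb'): parent n3 fail=6; on 'b' 6 → fail=7;  out {0}∪∅={0}
  n9('dbbd'): parent n8 fail=18; on 'd' 18→0 → fail=6;  out {2}∪∅={2}
  n13('ebde'): parent n12 fail=6; on 'e' 6→0 → fail=10;  out ∅∪∅=∅
  n14('ebdee'): parent n13 fail=10; on 'e' 10 → fail=20;  out ∅∪∅=∅
  n15('ebdeee'): parent n14 fail=20; on 'e' 20 → fail=21;  out {3}∪{6}={3,6}

Scan:
[0] read 'a'  n0⇒n1
[1] read 'c'  n1⇒n2
[2] read 'a'  n2⇒n1 ·f
[3] read 'a'  n1⇒n1 ·f
[4] read 'd'  n1⇒n5  ** P1@[3:4]
[5] read 'a'  n5⇒n1 ·f
[6] read 'a'  n1⇒n1 ·f
[7] read 'd'  n1⇒n5  ** P1@[6:7]
[8] read 'a'  n5⇒n1 ·f
[9] read 'd'  n1⇒n5  ** P1@[8:9]
[10] read 'b'  n5⇒n7 ·f
[11] read 'b'  n7⇒n8
[12] read 'd'  n8⇒n9  ** P2@[9:12]
[13] read 'a'  n9⇒n1 ·f
[14] read 'a'  n1⇒n1 ·f
[15] read 'c'  n1⇒n2
[16] read 'd'  n2⇒n3
[17] read 'b'  n3⇒n4  ** P0@[14:17]
[18] read 'b'  n4⇒n8 ·f
[19] read 'e'  n8⇒n10 ·f
[20] read 'c'  n10⇒n16
[21] read 'e'  n16⇒n17  ** P4@[19:21]
[22] read 'a'  n17⇒n1 ·f
[23] read 'd'  n1⇒n5  ** P1@[22:23]
[24] read 'e'  n5⇒n10 ·f
[25] read 'a'  n10⇒n1 ·f
[26] read 'b'  n1⇒n18 ·f
[27] read 'c'  n18⇒n0 ·f
[28] read 'e'  n0⇒n10
[29] read 'b'  n10⇒n11
[30] read 'd'  n11⇒n12
[31] read 'e'  n12⇒n13
[32] read 'e'  n13⇒n14
[33] read 'e'  n14⇒n15  ** P3@[28:33],P6@[31:33]
[34] read 'e'  n15⇒n21 ·f  ** P6@[32:34]

Result: [[4,1],[7,1],[9,1],[12,2],[17,0],[21,4],[23,1],[33,3],[33,6],[34,6]]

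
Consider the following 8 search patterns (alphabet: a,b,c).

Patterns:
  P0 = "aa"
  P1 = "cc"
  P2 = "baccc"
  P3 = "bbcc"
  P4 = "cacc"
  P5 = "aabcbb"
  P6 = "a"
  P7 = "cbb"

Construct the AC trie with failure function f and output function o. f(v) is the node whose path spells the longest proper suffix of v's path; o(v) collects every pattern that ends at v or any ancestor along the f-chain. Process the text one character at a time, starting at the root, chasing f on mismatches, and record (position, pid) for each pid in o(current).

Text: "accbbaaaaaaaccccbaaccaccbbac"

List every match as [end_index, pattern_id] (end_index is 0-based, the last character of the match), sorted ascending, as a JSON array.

Build automaton:
Trie (insert patterns):
  n0 'ε': a→1 b→5 c→3
  n1 'a': a→2  [P6 ends]
  n2 'aa': b→16  [P0 ends]
  n3 'c': a→13 b→20 c→4
  n4 'cc': ·  [P1 ends]
  n5 'b': a→6 b→10
  n6 'ba': c→7
  n7 'bac': c→8
  n8 'bacc': c→9
  n9 'baccc': ·  [P2 ends]
  n10 'bb': c→11
  n11 'bbc': c→12
  n12 'bbcc': ·  [P3 ends]
  n13 'ca': c→14
  n14 'cac': c→15
  n15 'cacc': ·  [P4 ends]
  n16 'aab': c→17
  n17 'aabc': b→18
  n18 'aabcb': b→19
  n19 'aabcbb': ·  [P5 ends]
  n20 'cb': b→21
  n21 'cbb': ·  [P7 ends]

Failure links (BFS by depth):
  fail(1) 'a': from fail(0)=0 chase 'a': 0 ⇒ 0;  out={6}∪out(0)={6}
  fail(3) 'c': from fail(0)=0 chase 'c': 0 ⇒ 0;  out=∅∪out(0)=∅
  fail(5) 'b': from fail(0)=0 chase 'b': 0 ⇒ 0;  out=∅∪out(0)=∅
  fail(2) 'aa': from fail(1)=0 chase 'a': 0 ⇒ 1;  out={0}∪out(1)={0,6}
  fail(4) 'cc': from fail(3)=0 chase 'c': 0 ⇒ 3;  out={1}∪out(3)={1}
  fail(6) 'ba': from fail(5)=0 chase 'a': 0 ⇒ 1;  out=∅∪out(1)={6}
  fail(10) 'bb': from fail(5)=0 chase 'b': 0 ⇒ 5;  out=∅∪out(5)=∅
  fail(13) 'ca': from fail(3)=0 chase 'a': 0 ⇒ 1;  out=∅∪out(1)={6}
  fail(20) 'cb': from fail(3)=0 chase 'b': 0 ⇒ 5;  out=∅∪out(5)=∅
  fail(7) 'bac': from fail(6)=1 chase 'c': 1→0 ⇒ 3;  out=∅∪out(3)=∅
  fail(11) 'bbc': from fail(10)=5 chase 'c': 5→0 ⇒ 3;  out=∅∪out(3)=∅
  fail(14) 'cac': from fail(13)=1 chase 'c': 1→0 ⇒ 3;  out=∅∪out(3)=∅
  fail(16) 'aab': from fail(2)=1 chase 'b': 1→0 ⇒ 5;  out=∅∪out(5)=∅
  fail(21) 'cbb': from fail(20)=5 chase 'b': 5 ⇒ 10;  out={7}∪out(10)={7}
  fail(8) 'bacc': from fail(7)=3 chase 'c': 3 ⇒ 4;  out=∅∪out(4)={1}
  fail(12) 'bbcc': from fail(11)=3 chase 'c': 3 ⇒ 4;  out={3}∪out(4)={1,3}
  fail(15) 'cacc': from fail(14)=3 chase 'c': 3 ⇒ 4;  out={4}∪out(4)={1,4}
  fail(17) 'aabc': from fail(16)=5 chase 'c': 5→0 ⇒ 3;  out=∅∪out(3)=∅
  fail(9) 'baccc': from fail(8)=4 chase 'c': 4→3 ⇒ 4;  out={2}∪out(4)={1,2}
  fail(18) 'aabcb': from fail(17)=3 chase 'b': 3 ⇒ 20;  out=∅∪out(20)=∅
  fail(19) 'aabcbb': from fail(18)=20 chase 'b': 20 ⇒ 21;  out={5}∪out(21)={5,7}

Run:
pos 0 'a': at 1  → match P6@[0:0]
pos 1 'c': at 3 (via fail)
pos 2 'c': at 4  → match P1@[1:2]
pos 3 'b': at 20 (via fail)
pos 4 'b': at 21  → match P7@[2:4]
pos 5 'a': at 6 (via fail)  → match P6@[5:5]
pos 6 'a': at 2 (via fail)  → match P0@[5:6],P6@[6:6]
pos 7 'a': at 2 (via fail)  → match P0@[6:7],P6@[7:7]
pos 8 'a': at 2 (via fail)  → match P0@[7:8],P6@[8:8]
pos 9 'a': at 2 (via fail)  → match P0@[8:9],P6@[9:9]
pos 10 'a': at 2 (via fail)  → match P0@[9:10],P6@[10:10]
pos 11 'a': at 2 (via fail)  → match P0@[10:11],P6@[11:11]
pos 12 'c': at 3 (via fail)
pos 13 'c': at 4  → match P1@[12:13]
pos 14 'c': at 4 (via fail)  → match P1@[13:14]
pos 15 'c': at 4 (via fail)  → match P1@[14:15]
pos 16 'b': at 20 (via fail)
pos 17 'a': at 6 (via fail)  → match P6@[17:17]
pos 18 'a': at 2 (via fail)  → match P0@[17:18],P6@[18:18]
pos 19 'c': at 3 (via fail)
pos 20 'c': at 4  → match P1@[19:20]
pos 21 'a': at 13 (via fail)  → match P6@[21:21]
pos 22 'c': at 14
pos 23 'c': at 15  → match P1@[22:23],P4@[20:23]
pos 24 'b': at 20 (via fail)
pos 25 'b': at 21  → match P7@[23:25]
pos 26 'a': at 6 (via fail)  → match P6@[26:26]
pos 27 'c': at 7

Result: [[0,6],[2,1],[4,7],[5,6],[6,0],[6,6],[7,0],[7,6],[8,0],[8,6],[9,0],[9,6],[10,0],[10,6],[11,0],[11,6],[13,1],[14,1],[15,1],[17,6],[18,0],[18,6],[20,1],[21,6],[23,1],[23,4],[25,7],[26,6]]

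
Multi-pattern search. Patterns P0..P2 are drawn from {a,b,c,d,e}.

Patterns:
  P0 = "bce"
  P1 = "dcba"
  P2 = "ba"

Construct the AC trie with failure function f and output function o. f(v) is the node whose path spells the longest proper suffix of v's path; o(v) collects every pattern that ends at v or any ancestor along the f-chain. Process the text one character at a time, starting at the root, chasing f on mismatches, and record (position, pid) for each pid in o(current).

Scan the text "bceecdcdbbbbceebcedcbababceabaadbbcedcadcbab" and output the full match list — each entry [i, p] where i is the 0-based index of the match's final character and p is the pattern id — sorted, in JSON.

Construct AC machine:
Trie nodes:
  n0 'ε': b→1 d→4
  n1 'b': a→8 c→2
  n2 'bc': e→3
  n3 'bce': ·  [P0 ends]
  n4 'd': c→5
  n5 'dc': b→6
  n6 'dcb': a→7
  n7 'dcba': ·  [P1 ends]
  n8 'ba': ·  [P2 ends]

BFS fail/out derivation:
  fail(1) 'b': from fail(0)=0 chase 'b': 0 ⇒ 0;  out=∅∪out(0)=∅
  fail(4) 'd': from fail(0)=0 chase 'd': 0 ⇒ 0;  out=∅∪out(0)=∅
  fail(2) 'bc': from fail(1)=0 chase 'c': 0 ⇒ 0;  out=∅∪out(0)=∅
  fail(5) 'dc': from fail(4)=0 chase 'c': 0 ⇒ 0;  out=∅∪out(0)=∅
  fail(8) 'ba': from fail(1)=0 chase 'a': 0 ⇒ 0;  out={2}∪out(0)={2}
  fail(3) 'bce': from fail(2)=0 chase 'e': 0 ⇒ 0;  out={0}∪out(0)={0}
  fail(6) 'dcb': from fail(5)=0 chase 'b': 0 ⇒ 1;  out=∅∪out(1)=∅
  fail(7) 'dcba': from fail(6)=1 chase 'a': 1 ⇒ 8;  out={1}∪out(8)={1,2}

Text stream:
i=0 'b': node 0→1
i=1 'c': node 1→2
i=2 'e': node 2→3  → match P0@[0:2]
i=3 'e': node 3→0 (fail-walked)
i=4 'c': node 0→0
i=5 'd': node 0→4
i=6 'c': node 4→5
i=7 'd': node 5→4 (fail-walked)
i=8 'b': node 4→1 (fail-walked)
i=9 'b': node 1→1 (fail-walked)
i=10 'b': node 1→1 (fail-walked)
i=11 'b': node 1→1 (fail-walked)
i=12 'c': node 1→2
i=13 'e': node 2→3  → match P0@[11:13]
i=14 'e': node 3→0 (fail-walked)
i=15 'b': node 0→1
i=16 'c': node 1→2
i=17 'e': node 2→3  → match P0@[15:17]
i=18 'd': node 3→4 (fail-walked)
i=19 'c': node 4→5
i=20 'b': node 5→6
i=21 'a': node 6→7  → match P1@[18:21],P2@[20:21]
i=22 'b': node 7→1 (fail-walked)
i=23 'a': node 1→8  → match P2@[22:23]
i=24 'b': node 8→1 (fail-walked)
i=25 'c': node 1→2
i=26 'e': node 2→3  → match P0@[24:26]
i=27 'a': node 3→0 (fail-walked)
i=28 'b': node 0→1
i=29 'a': node 1→8  → match P2@[28:29]
i=30 'a': node 8→0 (fail-walked)
i=31 'd': node 0→4
i=32 'b': node 4→1 (fail-walked)
i=33 'b': node 1→1 (fail-walked)
i=34 'c': node 1→2
i=35 'e': node 2→3  → match P0@[33:35]
i=36 'd': node 3→4 (fail-walked)
i=37 'c': node 4→5
i=38 'a': node 5→0 (fail-walked)
i=39 'd': node 0→4
i=40 'c': node 4→5
i=41 'b': node 5→6
i=42 'a': node 6→7  → match P1@[39:42],P2@[41:42]
i=43 'b': node 7→1 (fail-walked)

All matches (sorted): [[2,0],[13,0],[17,0],[21,1],[21,2],[23,2],[26,0],[29,2],[35,0],[42,1],[42,2]]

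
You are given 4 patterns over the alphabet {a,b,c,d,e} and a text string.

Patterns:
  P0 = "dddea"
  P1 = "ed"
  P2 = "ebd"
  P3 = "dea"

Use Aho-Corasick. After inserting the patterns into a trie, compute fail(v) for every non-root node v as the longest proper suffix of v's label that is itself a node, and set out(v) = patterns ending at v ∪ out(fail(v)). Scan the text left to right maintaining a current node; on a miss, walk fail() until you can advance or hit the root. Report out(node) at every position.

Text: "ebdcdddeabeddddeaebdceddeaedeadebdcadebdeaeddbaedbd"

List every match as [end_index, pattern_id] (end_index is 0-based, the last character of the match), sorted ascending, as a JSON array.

Construct AC machine:
Trie (insert patterns):
  n0 'ε': d→1 e→6
  n1 'd': d→2 e→10
  n2 'dd': d→3
  n3 'ddd': e→4
  n4 'ddde': a→5
  n5 'dddea': ·  ←P0
  n6 'e': b→8 d→7
  n7 'ed': ·  ←P1
  n8 'eb': d→9
  n9 'ebd': ·  ←P2
  n10 'de': a→11
  n11 'dea': ·  ←P3

BFS fail/out derivation:
  fail(1) 'd': from fail(0)=0 chase 'd': 0 ⇒ 0;  out=∅∪out(0)=∅
  fail(6) 'e': from fail(0)=0 chase 'e': 0 ⇒ 0;  out=∅∪out(0)=∅
  fail(2) 'dd': from fail(1)=0 chase 'd': 0 ⇒ 1;  out=∅∪out(1)=∅
  fail(7) 'ed': from fail(6)=0 chase 'd': 0 ⇒ 1;  out={1}∪out(1)={1}
  fail(8) 'eb': from fail(6)=0 chase 'b': 0 ⇒ 0;  out=∅∪out(0)=∅
  fail(10) 'de': from fail(1)=0 chase 'e': 0 ⇒ 6;  out=∅∪out(6)=∅
  fail(3) 'ddd': from fail(2)=1 chase 'd': 1 ⇒ 2;  out=∅∪out(2)=∅
  fail(9) 'ebd': from fail(8)=0 chase 'd': 0 ⇒ 1;  out={2}∪out(1)={2}
  fail(11) 'dea': from fail(10)=6 chase 'a': 6→0 ⇒ 0;  out={3}∪out(0)={3}
  fail(4) 'ddde': from fail(3)=2 chase 'e': 2→1 ⇒ 10;  out=∅∪out(10)=∅
  fail(5) 'dddea': from fail(4)=10 chase 'a': 10 ⇒ 11;  out={0}∪out(11)={0,3}

Scan:
pos 0 'e': at 6
pos 1 'b': at 8
pos 2 'd': at 9  → match P2@[0:2]
pos 3 'c': at 0 ·f
pos 4 'd': at 1
pos 5 'd': at 2
pos 6 'd': at 3
pos 7 'e': at 4
pos 8 'a': at 5  → match P0@[4:8],P3@[6:8]
pos 9 'b': at 0 ·f
pos 10 'e': at 6
pos 11 'd': at 7  → match P1@[10:11]
pos 12 'd': at 2 ·f
pos 13 'd': at 3
pos 14 'd': at 3 ·f
pos 15 'e': at 4
pos 16 'a': at 5  → match P0@[12:16],P3@[14:16]
pos 17 'e': at 6 ·f
pos 18 'b': at 8
pos 19 'd': at 9  → match P2@[17:19]
pos 20 'c': at 0 ·f
pos 21 'e': at 6
pos 22 'd': at 7  → match P1@[21:22]
pos 23 'd': at 2 ·f
pos 24 'e': at 10 ·f
pos 25 'a': at 11  → match P3@[23:25]
pos 26 'e': at 6 ·f
pos 27 'd': at 7  → match P1@[26:27]
pos 28 'e': at 10 ·f
pos 29 'a': at 11  → match P3@[27:29]
pos 30 'd': at 1 ·f
pos 31 'e': at 10
pos 32 'b': at 8 ·f
pos 33 'd': at 9  → match P2@[31:33]
pos 34 'c': at 0 ·f
pos 35 'a': at 0
pos 36 'd': at 1
pos 37 'e': at 10
pos 38 'b': at 8 ·f
pos 39 'd': at 9  → match P2@[37:39]
pos 40 'e': at 10 ·f
pos 41 'a': at 11  → match P3@[39:41]
pos 42 'e': at 6 ·f
pos 43 'd': at 7  → match P1@[42:43]
pos 44 'd': at 2 ·f
pos 45 'b': at 0 ·f
pos 46 'a': at 0
pos 47 'e': at 6
pos 48 'd': at 7  → match P1@[47:48]
pos 49 'b': at 0 ·f
pos 50 'd': at 1

Result: [[2,2],[8,0],[8,3],[11,1],[16,0],[16,3],[19,2],[22,1],[25,3],[27,1],[29,3],[33,2],[39,2],[41,3],[43,1],[48,1]]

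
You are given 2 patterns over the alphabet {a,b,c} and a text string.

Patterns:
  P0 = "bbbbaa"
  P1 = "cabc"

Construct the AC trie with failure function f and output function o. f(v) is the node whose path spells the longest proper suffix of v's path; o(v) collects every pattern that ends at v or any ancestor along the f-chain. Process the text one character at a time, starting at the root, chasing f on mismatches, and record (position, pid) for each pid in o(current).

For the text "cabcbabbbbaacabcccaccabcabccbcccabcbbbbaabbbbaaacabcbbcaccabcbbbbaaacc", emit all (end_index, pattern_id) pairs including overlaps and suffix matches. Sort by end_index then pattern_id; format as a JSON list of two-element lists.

Construct AC machine:
Trie nodes:
  0='ε' goto b→1 c→7
  1='b' goto b→2
  2='bb' goto b→3
  3='bbb' goto b→4
  4='bbbb' goto a→5
  5='bbbba' goto a→6
  6='bbbbaa' goto ·  ←P0
  7='c' goto a→8
  8='ca' goto b→9
  9='cab' goto c→10
  10='cabc' goto ·  ←P1

Failure links (BFS by depth):
  fail(1) 'b': from fail(0)=0 chase 'b': 0 ⇒ 0;  out=∅∪out(0)=∅
  fail(7) 'c': from fail(0)=0 chase 'c': 0 ⇒ 0;  out=∅∪out(0)=∅
  fail(2) 'bb': from fail(1)=0 chase 'b': 0 ⇒ 1;  out=∅∪out(1)=∅
  fail(8) 'ca': from fail(7)=0 chase 'a': 0 ⇒ 0;  out=∅∪out(0)=∅
  fail(3) 'bbb': from fail(2)=1 chase 'b': 1 ⇒ 2;  out=∅∪out(2)=∅
  fail(9) 'cab': from fail(8)=0 chase 'b': 0 ⇒ 1;  out=∅∪out(1)=∅
  fail(4) 'bbbb': from fail(3)=2 chase 'b': 2 ⇒ 3;  out=∅∪out(3)=∅
  fail(10) 'cabc': from fail(9)=1 chase 'c': 1→0 ⇒ 7;  out={1}∪out(7)={1}
  fail(5) 'bbbba': from fail(4)=3 chase 'a': 3→2→1→0 ⇒ 0;  out=∅∪out(0)=∅
  fail(6) 'bbbbaa': from fail(5)=0 chase 'a': 0 ⇒ 0;  out={0}∪out(0)={0}

Text stream:
pos 0 'c': at 7
pos 1 'a': at 8
pos 2 'b': at 9
pos 3 'c': at 10  emit P1@[0:3]
pos 4 'b': at 1 (fail-walked)
pos 5 'a': at 0 (fail-walked)
pos 6 'b': at 1
pos 7 'b': at 2
pos 8 'b': at 3
pos 9 'b': at 4
pos 10 'a': at 5
pos 11 'a': at 6  emit P0@[6:11]
pos 12 'c': at 7 (fail-walked)
pos 13 'a': at 8
pos 14 'b': at 9
pos 15 'c': at 10  emit P1@[12:15]
pos 16 'c': at 7 (fail-walked)
pos 17 'c': at 7 (fail-walked)
pos 18 'a': at 8
pos 19 'c': at 7 (fail-walked)
pos 20 'c': at 7 (fail-walked)
pos 21 'a': at 8
pos 22 'b': at 9
pos 23 'c': at 10  emit P1@[20:23]
pos 24 'a': at 8 (fail-walked)
pos 25 'b': at 9
pos 26 'c': at 10  emit P1@[23:26]
pos 27 'c': at 7 (fail-walked)
pos 28 'b': at 1 (fail-walked)
pos 29 'c': at 7 (fail-walked)
pos 30 'c': at 7 (fail-walked)
pos 31 'c': at 7 (fail-walked)
pos 32 'a': at 8
pos 33 'b': at 9
pos 34 'c': at 10  emit P1@[31:34]
pos 35 'b': at 1 (fail-walked)
pos 36 'b': at 2
pos 37 'b': at 3
pos 38 'b': at 4
pos 39 'a': at 5
pos 40 'a': at 6  emit P0@[35:40]
pos 41 'b': at 1 (fail-walked)
pos 42 'b': at 2
pos 43 'b': at 3
pos 44 'b': at 4
pos 45 'a': at 5
pos 46 'a': at 6  emit P0@[41:46]
pos 47 'a': at 0 (fail-walked)
pos 48 'c': at 7
pos 49 'a': at 8
pos 50 'b': at 9
pos 51 'c': at 10  emit P1@[48:51]
pos 52 'b': at 1 (fail-walked)
pos 53 'b': at 2
pos 54 'c': at 7 (fail-walked)
pos 55 'a': at 8
pos 56 'c': at 7 (fail-walked)
pos 57 'c': at 7 (fail-walked)
pos 58 'a': at 8
pos 59 'b': at 9
pos 60 'c': at 10  emit P1@[57:60]
pos 61 'b': at 1 (fail-walked)
pos 62 'b': at 2
pos 63 'b': at 3
pos 64 'b': at 4
pos 65 'a': at 5
pos 66 'a': at 6  emit P0@[61:66]
pos 67 'a': at 0 (fail-walked)
pos 68 'c': at 7
pos 69 'c': at 7 (fail-walked)

Matches: [[3,1],[11,0],[15,1],[23,1],[26,1],[34,1],[40,0],[46,0],[51,1],[60,1],[66,0]]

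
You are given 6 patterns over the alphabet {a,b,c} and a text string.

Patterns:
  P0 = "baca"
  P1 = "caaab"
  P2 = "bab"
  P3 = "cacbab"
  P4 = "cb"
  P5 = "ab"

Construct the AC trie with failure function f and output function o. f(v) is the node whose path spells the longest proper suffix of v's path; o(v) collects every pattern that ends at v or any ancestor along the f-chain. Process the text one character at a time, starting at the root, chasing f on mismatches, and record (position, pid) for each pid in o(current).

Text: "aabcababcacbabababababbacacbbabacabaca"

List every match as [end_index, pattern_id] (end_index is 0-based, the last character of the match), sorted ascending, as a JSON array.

Construct AC machine:
Trie (insert patterns):
  0='ε' goto a→16 b→1 c→5
  1='b' goto a→2
  2='ba' goto b→10 c→3
  3='bac' goto a→4
  4='baca' goto ·  [P0 ends]
  5='c' goto a→6 b→15
  6='ca' goto a→7 c→11
  7='caa' goto a→8
  8='caaa' goto b→9
  9='caaab' goto ·  [P1 ends]
  10='bab' goto ·  [P2 ends]
  11='cac' goto b→12
  12='cacb' goto a→13
  13='cacba' goto b→14
  14='cacbab' goto ·  [P3 ends]
  15='cb' goto ·  [P4 ends]
  16='a' goto b→17
  17='ab' goto ·  [P5 ends]

Failure links (BFS by depth):
  n1('b'): parent n0 fail=0; on 'b' 0 → fail=0;  out ∅∪∅=∅
  n5('c'): parent n0 fail=0; on 'c' 0 → fail=0;  out ∅∪∅=∅
  n16('a'): parent n0 fail=0; on 'a' 0 → fail=0;  out ∅∪∅=∅
  n2('ba'): parent n1 fail=0; on 'a' 0 → fail=16;  out ∅∪∅=∅
  n6('ca'): parent n5 fail=0; on 'a' 0 → fail=16;  out ∅∪∅=∅
  n15('cb'): parent n5 fail=0; on 'b' 0 → fail=1;  out {4}∪∅={4}
  n17('ab'): parent n16 fail=0; on 'b' 0 → fail=1;  out {5}∪∅={5}
  n3('bac'): parent n2 fail=16; on 'c' 16→0 → fail=5;  out ∅∪∅=∅
  n7('caa'): parent n6 fail=16; on 'a' 16→0 → fail=16;  out ∅∪∅=∅
  n10('bab'): parent n2 fail=16; on 'b' 16 → fail=17;  out {2}∪{5}={2,5}
  n11('cac'): parent n6 fail=16; on 'c' 16→0 → fail=5;  out ∅∪∅=∅
  n4('baca'): parent n3 fail=5; on 'a' 5 → fail=6;  out {0}∪∅={0}
  n8('caaa'): parent n7 fail=16; on 'a' 16→0 → fail=16;  out ∅∪∅=∅
  n12('cacb'): parent n11 fail=5; on 'b' 5 → fail=15;  out ∅∪{4}={4}
  n9('caaab'): parent n8 fail=16; on 'b' 16 → fail=17;  out {1}∪{5}={1,5}
  n13('cacba'): parent n12 fail=15; on 'a' 15→1 → fail=2;  out ∅∪∅=∅
  n14('cacbab'): parent n13 fail=2; on 'b' 2 → fail=10;  out {3}∪{2,5}={2,3,5}

Scan:
pos 0 'a': at 16
pos 1 'a': at 16 (via fail)
pos 2 'b': at 17  → match P5@[1:2]
pos 3 'c': at 5 (via fail)
pos 4 'a': at 6
pos 5 'b': at 17 (via fail)  → match P5@[4:5]
pos 6 'a': at 2 (via fail)
pos 7 'b': at 10  → match P2@[5:7],P5@[6:7]
pos 8 'c': at 5 (via fail)
pos 9 'a': at 6
pos 10 'c': at 11
pos 11 'b': at 12  → match P4@[10:11]
pos 12 'a': at 13
pos 13 'b': at 14  → match P2@[11:13],P3@[8:13],P5@[12:13]
pos 14 'a': at 2 (via fail)
pos 15 'b': at 10  → match P2@[13:15],P5@[14:15]
pos 16 'a': at 2 (via fail)
pos 17 'b': at 10  → match P2@[15:17],P5@[16:17]
pos 18 'a': at 2 (via fail)
pos 19 'b': at 10  → match P2@[17:19],P5@[18:19]
pos 20 'a': at 2 (via fail)
pos 21 'b': at 10  → match P2@[19:21],P5@[20:21]
pos 22 'b': at 1 (via fail)
pos 23 'a': at 2
pos 24 'c': at 3
pos 25 'a': at 4  → match P0@[22:25]
pos 26 'c': at 11 (via fail)
pos 27 'b': at 12  → match P4@[26:27]
pos 28 'b': at 1 (via fail)
pos 29 'a': at 2
pos 30 'b': at 10  → match P2@[28:30],P5@[29:30]
pos 31 'a': at 2 (via fail)
pos 32 'c': at 3
pos 33 'a': at 4  → match P0@[30:33]
pos 34 'b': at 17 (via fail)  → match P5@[33:34]
pos 35 'a': at 2 (via fail)
pos 36 'c': at 3
pos 37 'a': at 4  → match P0@[34:37]

Matches: [[2,5],[5,5],[7,2],[7,5],[11,4],[13,2],[13,3],[13,5],[15,2],[15,5],[17,2],[17,5],[19,2],[19,5],[21,2],[21,5],[25,0],[27,4],[30,2],[30,5],[33,0],[34,5],[37,0]]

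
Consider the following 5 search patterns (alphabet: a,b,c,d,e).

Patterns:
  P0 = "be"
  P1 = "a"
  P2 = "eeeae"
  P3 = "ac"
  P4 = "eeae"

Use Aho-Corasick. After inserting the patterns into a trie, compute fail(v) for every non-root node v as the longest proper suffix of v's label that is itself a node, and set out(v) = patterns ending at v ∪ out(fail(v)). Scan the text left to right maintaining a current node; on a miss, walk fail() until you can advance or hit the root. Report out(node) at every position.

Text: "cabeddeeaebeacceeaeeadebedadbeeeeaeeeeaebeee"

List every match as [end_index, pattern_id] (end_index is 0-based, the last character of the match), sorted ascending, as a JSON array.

Build automaton:
Trie nodes:
  0='ε' goto a→3 b→1 e→4
  1='b' goto e→2
  2='be' goto ·  ←P0
  3='a' goto c→9  ←P1
  4='e' goto e→5
  5='ee' goto a→10 e→6
  6='eee' goto a→7
  7='eeea' goto e→8
  8='eeeae' goto ·  ←P2
  9='ac' goto ·  ←P3
  10='eea' goto e→11
  11='eeae' goto ·  ←P4

Failure links (BFS by depth):
  n1('b'): parent n0 fail=0; on 'b' 0 → fail=0;  out ∅∪∅=∅
  n3('a'): parent n0 fail=0; on 'a' 0 → fail=0;  out {1}∪∅={1}
  n4('e'): parent n0 fail=0; on 'e' 0 → fail=0;  out ∅∪∅=∅
  n2('be'): parent n1 fail=0; on 'e' 0 → fail=4;  out {0}∪∅={0}
  n5('ee'): parent n4 fail=0; on 'e' 0 → fail=4;  out ∅∪∅=∅
  n9('ac'): parent n3 fail=0; on 'c' 0 → fail=0;  out {3}∪∅={3}
  n6('eee'): parent n5 fail=4; on 'e' 4 → fail=5;  out ∅∪∅=∅
  n10('eea'): parent n5 fail=4; on 'a' 4→0 → fail=3;  out ∅∪{1}={1}
  n7('eeea'): parent n6 fail=5; on 'a' 5 → fail=10;  out ∅∪{1}={1}
  n11('eeae'): parent n10 fail=3; on 'e' 3→0 → fail=4;  out {4}∪∅={4}
  n8('eeeae'): parent n7 fail=10; on 'e' 10 → fail=11;  out {2}∪{4}={2,4}

Run:
i=0 'c': node 0→0
i=1 'a': node 0→3  emit P1@[1:1]
i=2 'b': node 3→1 (via fail)
i=3 'e': node 1→2  emit P0@[2:3]
i=4 'd': node 2→0 (via fail)
i=5 'd': node 0→0
i=6 'e': node 0→4
i=7 'e': node 4→5
i=8 'a': node 5→10  emit P1@[8:8]
i=9 'e': node 10→11  emit P4@[6:9]
i=10 'b': node 11→1 (via fail)
i=11 'e': node 1→2  emit P0@[10:11]
i=12 'a': node 2→3 (via fail)  emit P1@[12:12]
i=13 'c': node 3→9  emit P3@[12:13]
i=14 'c': node 9→0 (via fail)
i=15 'e': node 0→4
i=16 'e': node 4→5
i=17 'a': node 5→10  emit P1@[17:17]
i=18 'e': node 10→11  emit P4@[15:18]
i=19 'e': node 11→5 (via fail)
i=20 'a': node 5→10  emit P1@[20:20]
i=21 'd': node 10→0 (via fail)
i=22 'e': node 0→4
i=23 'b': node 4→1 (via fail)
i=24 'e': node 1→2  emit P0@[23:24]
i=25 'd': node 2→0 (via fail)
i=26 'a': node 0→3  emit P1@[26:26]
i=27 'd': node 3→0 (via fail)
i=28 'b': node 0→1
i=29 'e': node 1→2  emit P0@[28:29]
i=30 'e': node 2→5 (via fail)
i=31 'e': node 5→6
i=32 'e': node 6→6 (via fail)
i=33 'a': node 6→7  emit P1@[33:33]
i=34 'e': node 7→8  emit P2@[30:34],P4@[31:34]
i=35 'e': node 8→5 (via fail)
i=36 'e': node 5→6
i=37 'e': node 6→6 (via fail)
i=38 'a': node 6→7  emit P1@[38:38]
i=39 'e': node 7→8  emit P2@[35:39],P4@[36:39]
i=40 'b': node 8→1 (via fail)
i=41 'e': node 1→2  emit P0@[40:41]
i=42 'e': node 2→5 (via fail)
i=43 'e': node 5→6

All matches (sorted): [[1,1],[3,0],[8,1],[9,4],[11,0],[12,1],[13,3],[17,1],[18,4],[20,1],[24,0],[26,1],[29,0],[33,1],[34,2],[34,4],[38,1],[39,2],[39,4],[41,0]]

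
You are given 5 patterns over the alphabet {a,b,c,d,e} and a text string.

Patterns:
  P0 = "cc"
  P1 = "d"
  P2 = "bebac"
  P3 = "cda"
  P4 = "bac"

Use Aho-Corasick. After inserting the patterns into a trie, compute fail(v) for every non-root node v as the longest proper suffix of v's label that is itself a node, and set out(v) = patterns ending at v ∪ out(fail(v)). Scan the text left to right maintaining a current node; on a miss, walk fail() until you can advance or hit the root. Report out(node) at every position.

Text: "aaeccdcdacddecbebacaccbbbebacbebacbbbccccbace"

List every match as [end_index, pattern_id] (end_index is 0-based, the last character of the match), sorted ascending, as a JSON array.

Build:
Trie nodes:
  0='ε' goto b→4 c→1 d→3
  1='c' goto c→2 d→9
  2='cc' goto ·  [P0 ends]
  3='d' goto ·  [P1 ends]
  4='b' goto a→11 e→5
  5='be' goto b→6
  6='beb' goto a→7
  7='beba' goto c→8
  8='bebac' goto ·  [P2 ends]
  9='cd' goto a→10
  10='cda' goto ·  [P3 ends]
  11='ba' goto c→12
  12='bac' goto ·  [P4 ends]

BFS fail/out derivation:
  n1('c'): parent n0 fail=0; on 'c' 0 → fail=0;  out ∅∪∅=∅
  n3('d'): parent n0 fail=0; on 'd' 0 → fail=0;  out {1}∪∅={1}
  n4('b'): parent n0 fail=0; on 'b' 0 → fail=0;  out ∅∪∅=∅
  n2('cc'): parent n1 fail=0; on 'c' 0 → fail=1;  out {0}∪∅={0}
  n5('be'): parent n4 fail=0; on 'e' 0 → fail=0;  out ∅∪∅=∅
  n9('cd'): parent n1 fail=0; on 'd' 0 → fail=3;  out ∅∪{1}={1}
  n11('ba'): parent n4 fail=0; on 'a' 0 → fail=0;  out ∅∪∅=∅
  n6('beb'): parent n5 fail=0; on 'b' 0 → fail=4;  out ∅∪∅=∅
  n10('cda'): parent n9 fail=3; on 'a' 3→0 → fail=0;  out {3}∪∅={3}
  n12('bac'): parent n11 fail=0; on 'c' 0 → fail=1;  out {4}∪∅={4}
  n7('beba'): parent n6 fail=4; on 'a' 4 → fail=11;  out ∅∪∅=∅
  n8('bebac'): parent n7 fail=11; on 'c' 11 → fail=12;  out {2}∪{4}={2,4}

Run:
[0] read 'a'  n0⇒n0
[1] read 'a'  n0⇒n0
[2] read 'e'  n0⇒n0
[3] read 'c'  n0⇒n1
[4] read 'c'  n1⇒n2  → match P0@[3:4]
[5] read 'd'  n2⇒n9 (fail-walked)  → match P1@[5:5]
[6] read 'c'  n9⇒n1 (fail-walked)
[7] read 'd'  n1⇒n9  → match P1@[7:7]
[8] read 'a'  n9⇒n10  → match P3@[6:8]
[9] read 'c'  n10⇒n1 (fail-walked)
[10] read 'd'  n1⇒n9  → match P1@[10:10]
[11] read 'd'  n9⇒n3 (fail-walked)  → match P1@[11:11]
[12] read 'e'  n3⇒n0 (fail-walked)
[13] read 'c'  n0⇒n1
[14] read 'b'  n1⇒n4 (fail-walked)
[15] read 'e'  n4⇒n5
[16] read 'b'  n5⇒n6
[17] read 'a'  n6⇒n7
[18] read 'c'  n7⇒n8  → match P2@[14:18],P4@[16:18]
[19] read 'a'  n8⇒n0 (fail-walked)
[20] read 'c'  n0⇒n1
[21] read 'c'  n1⇒n2  → match P0@[20:21]
[22] read 'b'  n2⇒n4 (fail-walked)
[23] read 'b'  n4⇒n4 (fail-walked)
[24] read 'b'  n4⇒n4 (fail-walked)
[25] read 'e'  n4⇒n5
[26] read 'b'  n5⇒n6
[27] read 'a'  n6⇒n7
[28] read 'c'  n7⇒n8  → match P2@[24:28],P4@[26:28]
[29] read 'b'  n8⇒n4 (fail-walked)
[30] read 'e'  n4⇒n5
[31] read 'b'  n5⇒n6
[32] read 'a'  n6⇒n7
[33] read 'c'  n7⇒n8  → match P2@[29:33],P4@[31:33]
[34] read 'b'  n8⇒n4 (fail-walked)
[35] read 'b'  n4⇒n4 (fail-walked)
[36] read 'b'  n4⇒n4 (fail-walked)
[37] read 'c'  n4⇒n1 (fail-walked)
[38] read 'c'  n1⇒n2  → match P0@[37:38]
[39] read 'c'  n2⇒n2 (fail-walked)  → match P0@[38:39]
[40] read 'c'  n2⇒n2 (fail-walked)  → match P0@[39:40]
[41] read 'b'  n2⇒n4 (fail-walked)
[42] read 'a'  n4⇒n11
[43] read 'c'  n11⇒n12  → match P4@[41:43]
[44] read 'e'  n12⇒n0 (fail-walked)

Matches: [[4,0],[5,1],[7,1],[8,3],[10,1],[11,1],[18,2],[18,4],[21,0],[28,2],[28,4],[33,2],[33,4],[38,0],[39,0],[40,0],[43,4]]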